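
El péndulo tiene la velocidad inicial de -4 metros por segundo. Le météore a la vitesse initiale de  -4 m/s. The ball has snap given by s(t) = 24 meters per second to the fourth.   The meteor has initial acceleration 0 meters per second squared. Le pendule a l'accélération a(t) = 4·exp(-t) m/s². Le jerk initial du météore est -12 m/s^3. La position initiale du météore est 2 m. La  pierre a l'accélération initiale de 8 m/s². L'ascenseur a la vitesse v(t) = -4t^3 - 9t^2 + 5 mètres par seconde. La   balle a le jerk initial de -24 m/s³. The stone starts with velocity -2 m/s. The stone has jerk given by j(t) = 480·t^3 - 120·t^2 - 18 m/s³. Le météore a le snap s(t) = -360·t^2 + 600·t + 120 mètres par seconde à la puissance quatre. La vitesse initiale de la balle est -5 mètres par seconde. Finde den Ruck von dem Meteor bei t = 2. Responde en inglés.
We must find the antiderivative of our snap equation s(t) = -360·t^2 + 600·t + 120 1 time. Integrating snap and using the initial condition j(0) = -12, we get j(t) = -120·t^3 + 300·t^2 + 120·t - 12. Using j(t) = -120·t^3 + 300·t^2 + 120·t - 12 and substituting t = 2, we find j = 468.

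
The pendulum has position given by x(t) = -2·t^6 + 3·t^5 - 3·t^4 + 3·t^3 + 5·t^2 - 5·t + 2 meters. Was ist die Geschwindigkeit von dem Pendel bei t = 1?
Um dies zu lösen, müssen wir 1 Ableitung unserer Gleichung für die Position x(t) = -2·t^6 + 3·t^5 - 3·t^4 + 3·t^3 + 5·t^2 - 5·t + 2 nehmen. Die Ableitung von der Position ergibt die Geschwindigkeit: v(t) = -12·t^5 + 15·t^4 - 12·t^3 + 9·t^2 + 10·t - 5. Wir haben die Geschwindigkeit v(t) = -12·t^5 + 15·t^4 - 12·t^3 + 9·t^2 + 10·t - 5. Durch Einsetzen von t = 1: v(1) = 5.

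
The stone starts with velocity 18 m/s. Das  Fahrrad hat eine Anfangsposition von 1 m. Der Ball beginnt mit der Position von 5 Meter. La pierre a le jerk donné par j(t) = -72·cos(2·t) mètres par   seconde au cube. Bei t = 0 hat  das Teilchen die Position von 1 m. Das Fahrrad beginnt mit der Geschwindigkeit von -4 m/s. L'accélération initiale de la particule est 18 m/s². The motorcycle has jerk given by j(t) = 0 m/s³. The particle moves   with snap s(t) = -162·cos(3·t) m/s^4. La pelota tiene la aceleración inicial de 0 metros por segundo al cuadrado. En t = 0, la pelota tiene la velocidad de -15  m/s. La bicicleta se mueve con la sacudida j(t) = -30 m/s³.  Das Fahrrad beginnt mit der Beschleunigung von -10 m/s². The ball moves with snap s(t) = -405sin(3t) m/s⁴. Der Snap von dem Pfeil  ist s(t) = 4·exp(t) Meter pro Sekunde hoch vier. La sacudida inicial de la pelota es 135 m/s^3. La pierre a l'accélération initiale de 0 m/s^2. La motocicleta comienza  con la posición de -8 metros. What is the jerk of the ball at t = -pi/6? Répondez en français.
Nous devons intégrer notre équation du snap s(t) = -405·sin(3·t) 1 fois. En intégrant le snap et en utilisant la condition initiale j(0) = 135, nous obtenons j(t) = 135·cos(3·t). En utilisant j(t) = 135·cos(3·t) et en substituant t = -pi/6, nous trouvons j = 0.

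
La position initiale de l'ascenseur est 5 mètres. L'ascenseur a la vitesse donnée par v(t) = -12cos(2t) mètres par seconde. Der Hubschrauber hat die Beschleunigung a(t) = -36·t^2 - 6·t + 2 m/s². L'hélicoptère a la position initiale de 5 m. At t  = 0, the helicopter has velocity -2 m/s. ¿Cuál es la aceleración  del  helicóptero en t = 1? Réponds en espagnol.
De la ecuación de la aceleración a(t) = -36·t^2 - 6·t + 2, sustituimos t = 1 para obtener a = -40.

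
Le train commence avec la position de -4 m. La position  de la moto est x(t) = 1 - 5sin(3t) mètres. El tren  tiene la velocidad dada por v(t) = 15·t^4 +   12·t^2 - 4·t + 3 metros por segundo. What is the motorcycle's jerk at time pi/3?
We must differentiate our position equation x(t) = 1 - 5·sin(3·t) 3 times. Taking d/dt of x(t), we find v(t) = -15·cos(3·t). The derivative of velocity gives acceleration: a(t) = 45·sin(3·t). Taking d/dt of a(t), we find j(t) = 135·cos(3·t). Using j(t) = 135·cos(3·t) and substituting t = pi/3, we find j = -135.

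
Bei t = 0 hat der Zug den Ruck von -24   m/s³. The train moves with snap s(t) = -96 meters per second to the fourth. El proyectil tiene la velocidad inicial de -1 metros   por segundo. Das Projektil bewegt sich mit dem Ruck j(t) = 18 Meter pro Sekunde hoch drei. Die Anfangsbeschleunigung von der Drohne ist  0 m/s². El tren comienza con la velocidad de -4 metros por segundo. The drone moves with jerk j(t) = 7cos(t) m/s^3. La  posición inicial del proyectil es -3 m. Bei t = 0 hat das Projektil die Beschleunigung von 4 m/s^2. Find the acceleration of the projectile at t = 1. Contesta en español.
Debemos encontrar la antiderivada de nuestra ecuación de la sacudida j(t) = 18 1 vez. Integrando la sacudida y usando la condición inicial a(0) = 4, obtenemos a(t) = 18·t + 4. Tenemos la aceleración a(t) = 18·t + 4. Sustituyendo t = 1: a(1) = 22.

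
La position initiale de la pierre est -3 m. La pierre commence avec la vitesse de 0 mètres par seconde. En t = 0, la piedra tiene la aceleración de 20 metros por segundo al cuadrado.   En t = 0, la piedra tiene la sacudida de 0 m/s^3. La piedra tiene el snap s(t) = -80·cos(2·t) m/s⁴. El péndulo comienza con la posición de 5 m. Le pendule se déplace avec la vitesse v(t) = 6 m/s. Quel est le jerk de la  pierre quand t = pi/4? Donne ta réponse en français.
Nous devons intégrer notre équation du snap s(t) = -80·cos(2·t) 1 fois. L'intégrale du snap est le jerk. En utilisant j(0) = 0, nous obtenons j(t) = -40·sin(2·t). Nous avons le jerk j(t) = -40·sin(2·t). En substituant t = pi/4: j(pi/4) = -40.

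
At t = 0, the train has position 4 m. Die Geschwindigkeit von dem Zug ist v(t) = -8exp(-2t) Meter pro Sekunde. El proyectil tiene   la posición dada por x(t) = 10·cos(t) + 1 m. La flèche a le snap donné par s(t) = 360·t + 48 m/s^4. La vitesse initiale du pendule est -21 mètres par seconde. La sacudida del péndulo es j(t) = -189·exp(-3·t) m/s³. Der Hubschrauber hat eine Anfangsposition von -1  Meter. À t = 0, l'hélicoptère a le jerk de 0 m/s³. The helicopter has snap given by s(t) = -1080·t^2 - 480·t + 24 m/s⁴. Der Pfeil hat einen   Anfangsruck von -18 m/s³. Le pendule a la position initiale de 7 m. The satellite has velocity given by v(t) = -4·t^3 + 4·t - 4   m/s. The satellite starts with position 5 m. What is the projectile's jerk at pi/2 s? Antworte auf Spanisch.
Debemos derivar nuestra ecuación de la posición x(t) = 10·cos(t) + 1 3 veces. Derivando la posición, obtenemos la velocidad: v(t) = -10·sin(t). Tomando d/dt de v(t), encontramos a(t) = -10·cos(t). La derivada de la aceleración da la sacudida: j(t) = 10·sin(t). De la ecuación de la sacudida j(t) = 10·sin(t), sustituimos t = pi/2 para obtener j = 10.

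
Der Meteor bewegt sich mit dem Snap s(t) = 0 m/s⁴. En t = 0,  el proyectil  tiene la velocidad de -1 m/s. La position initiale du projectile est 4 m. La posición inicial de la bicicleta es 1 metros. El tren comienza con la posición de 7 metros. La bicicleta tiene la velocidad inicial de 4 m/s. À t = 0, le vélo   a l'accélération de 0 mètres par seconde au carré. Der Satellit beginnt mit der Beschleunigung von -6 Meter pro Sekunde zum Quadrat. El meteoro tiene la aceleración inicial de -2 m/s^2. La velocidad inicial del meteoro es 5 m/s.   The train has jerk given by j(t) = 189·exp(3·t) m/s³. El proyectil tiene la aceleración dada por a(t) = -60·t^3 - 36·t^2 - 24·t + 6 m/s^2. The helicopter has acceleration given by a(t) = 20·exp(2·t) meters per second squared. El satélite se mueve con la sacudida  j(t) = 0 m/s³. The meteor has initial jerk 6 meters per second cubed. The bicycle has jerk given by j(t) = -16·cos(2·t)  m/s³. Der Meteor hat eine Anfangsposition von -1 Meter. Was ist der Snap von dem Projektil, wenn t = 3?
Ausgehend von der Beschleunigung a(t) = -60·t^3 - 36·t^2 - 24·t + 6, nehmen wir 2 Ableitungen. Mit d/dt von a(t) finden wir j(t) = -180·t^2 - 72·t - 24. Die Ableitung von dem Ruck ergibt den Snap: s(t) = -360·t - 72. Wir haben den Snap s(t) = -360·t - 72. Durch Einsetzen von t = 3: s(3) = -1152.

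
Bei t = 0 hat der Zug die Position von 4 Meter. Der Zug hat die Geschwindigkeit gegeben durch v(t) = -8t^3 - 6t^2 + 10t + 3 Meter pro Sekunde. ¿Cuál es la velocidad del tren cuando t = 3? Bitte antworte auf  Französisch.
Nous avons la vitesse v(t) = -8·t^3 - 6·t^2 + 10·t + 3. En substituant t = 3: v(3) = -237.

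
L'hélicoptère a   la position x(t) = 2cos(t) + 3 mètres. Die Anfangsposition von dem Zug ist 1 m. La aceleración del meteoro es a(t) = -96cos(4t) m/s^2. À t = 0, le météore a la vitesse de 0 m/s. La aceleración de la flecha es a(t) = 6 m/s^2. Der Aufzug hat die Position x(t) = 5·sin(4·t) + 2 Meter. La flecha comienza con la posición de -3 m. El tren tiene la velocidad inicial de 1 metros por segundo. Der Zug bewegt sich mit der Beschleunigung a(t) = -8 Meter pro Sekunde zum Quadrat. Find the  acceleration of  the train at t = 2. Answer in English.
We have acceleration a(t) = -8. Substituting t = 2: a(2) = -8.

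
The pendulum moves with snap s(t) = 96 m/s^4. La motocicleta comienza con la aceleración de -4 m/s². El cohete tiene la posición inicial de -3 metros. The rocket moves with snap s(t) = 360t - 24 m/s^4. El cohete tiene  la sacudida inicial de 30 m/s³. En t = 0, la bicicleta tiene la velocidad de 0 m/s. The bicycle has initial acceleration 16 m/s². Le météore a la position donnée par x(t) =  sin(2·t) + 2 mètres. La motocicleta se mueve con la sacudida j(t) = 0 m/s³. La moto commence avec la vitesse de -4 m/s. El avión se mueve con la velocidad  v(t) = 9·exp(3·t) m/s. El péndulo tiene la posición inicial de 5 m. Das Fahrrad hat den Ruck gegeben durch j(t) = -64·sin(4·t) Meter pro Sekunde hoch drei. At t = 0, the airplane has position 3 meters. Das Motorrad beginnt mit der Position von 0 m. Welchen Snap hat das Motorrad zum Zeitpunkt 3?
Wir müssen unsere Gleichung für den Ruck j(t) = 0 1-mal ableiten. Die Ableitung von dem Ruck ergibt den Snap: s(t) = 0. Mit s(t) = 0 und Einsetzen von t = 3, finden wir s = 0.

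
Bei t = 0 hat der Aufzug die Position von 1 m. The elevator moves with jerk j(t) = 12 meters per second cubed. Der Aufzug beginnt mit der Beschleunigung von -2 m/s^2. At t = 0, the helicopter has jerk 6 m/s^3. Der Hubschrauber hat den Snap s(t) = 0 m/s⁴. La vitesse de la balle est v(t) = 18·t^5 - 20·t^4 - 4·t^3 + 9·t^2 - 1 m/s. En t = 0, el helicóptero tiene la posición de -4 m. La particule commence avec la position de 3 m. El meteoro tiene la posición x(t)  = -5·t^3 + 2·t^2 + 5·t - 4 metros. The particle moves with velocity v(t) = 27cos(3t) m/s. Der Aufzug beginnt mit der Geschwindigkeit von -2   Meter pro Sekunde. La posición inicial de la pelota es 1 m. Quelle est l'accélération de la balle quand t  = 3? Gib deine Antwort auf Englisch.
We must differentiate our velocity equation v(t) = 18·t^5 - 20·t^4 - 4·t^3 + 9·t^2 - 1 1 time. Differentiating velocity, we get acceleration: a(t) = 90·t^4 - 80·t^3 - 12·t^2 + 18·t. From the given acceleration equation a(t) = 90·t^4 - 80·t^3 - 12·t^2 + 18·t, we substitute t = 3 to get a = 5076.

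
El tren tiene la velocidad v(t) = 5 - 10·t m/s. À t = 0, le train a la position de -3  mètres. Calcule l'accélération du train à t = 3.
En partant de la vitesse v(t) = 5 - 10·t, nous prenons 1 dérivée. En dérivant la vitesse, nous obtenons l'accélération: a(t) = -10. En utilisant a(t) = -10 et en substituant t = 3, nous trouvons a = -10.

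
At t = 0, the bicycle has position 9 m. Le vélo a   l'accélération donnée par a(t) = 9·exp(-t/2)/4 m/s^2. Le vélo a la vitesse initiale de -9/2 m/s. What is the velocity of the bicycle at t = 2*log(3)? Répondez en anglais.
To solve this, we need to take 1 antiderivative of our acceleration equation a(t) = 9·exp(-t/2)/4. Taking ∫a(t)dt and applying v(0) = -9/2, we find v(t) = -9·exp(-t/2)/2. We have velocity v(t) = -9·exp(-t/2)/2. Substituting t = 2*log(3): v(2*log(3)) = -3/2.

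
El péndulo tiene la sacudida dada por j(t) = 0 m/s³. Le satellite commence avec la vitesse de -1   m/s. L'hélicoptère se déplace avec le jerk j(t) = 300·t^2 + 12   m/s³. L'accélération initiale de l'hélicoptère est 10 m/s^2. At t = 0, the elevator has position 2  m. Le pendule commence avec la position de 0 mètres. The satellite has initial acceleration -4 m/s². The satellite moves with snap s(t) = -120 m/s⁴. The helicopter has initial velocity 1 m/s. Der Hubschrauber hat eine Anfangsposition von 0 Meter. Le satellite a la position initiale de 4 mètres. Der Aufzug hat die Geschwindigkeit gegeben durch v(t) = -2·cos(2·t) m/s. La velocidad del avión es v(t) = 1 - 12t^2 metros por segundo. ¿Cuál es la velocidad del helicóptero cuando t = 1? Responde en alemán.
Ausgehend von dem Ruck j(t) = 300·t^2 + 12, nehmen wir 2 Integrale. Die Stammfunktion von dem Ruck ist die Beschleunigung. Mit a(0) = 10 erhalten wir a(t) = 100·t^3 + 12·t + 10. Mit ∫a(t)dt und Anwendung von v(0) = 1, finden wir v(t) = 25·t^4 + 6·t^2 + 10·t + 1. Mit v(t) = 25·t^4 + 6·t^2 + 10·t + 1 und Einsetzen von t = 1, finden wir v = 42.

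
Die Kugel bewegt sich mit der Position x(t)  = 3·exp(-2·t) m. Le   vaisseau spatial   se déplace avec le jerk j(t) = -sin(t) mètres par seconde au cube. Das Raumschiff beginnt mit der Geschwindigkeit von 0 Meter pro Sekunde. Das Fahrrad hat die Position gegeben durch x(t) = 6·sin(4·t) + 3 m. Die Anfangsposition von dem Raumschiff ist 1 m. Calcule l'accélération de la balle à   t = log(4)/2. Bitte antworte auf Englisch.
To solve this, we need to take 2 derivatives of our position equation x(t) = 3·exp(-2·t). Taking d/dt of x(t), we find v(t) = -6·exp(-2·t). The derivative of velocity gives acceleration: a(t) = 12·exp(-2·t). Using a(t) = 12·exp(-2·t) and substituting t = log(4)/2, we find a = 3.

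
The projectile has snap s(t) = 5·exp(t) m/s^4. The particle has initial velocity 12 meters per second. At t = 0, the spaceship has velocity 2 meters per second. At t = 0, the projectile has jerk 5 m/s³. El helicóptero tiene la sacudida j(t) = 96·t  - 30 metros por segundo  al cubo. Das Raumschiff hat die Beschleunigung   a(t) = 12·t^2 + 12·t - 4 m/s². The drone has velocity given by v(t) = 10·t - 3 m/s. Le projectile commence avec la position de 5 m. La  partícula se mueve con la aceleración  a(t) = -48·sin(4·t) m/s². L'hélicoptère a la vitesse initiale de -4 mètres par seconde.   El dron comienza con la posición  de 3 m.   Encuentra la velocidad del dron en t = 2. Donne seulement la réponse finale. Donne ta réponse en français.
La vitesse à t = 2 est v = 17.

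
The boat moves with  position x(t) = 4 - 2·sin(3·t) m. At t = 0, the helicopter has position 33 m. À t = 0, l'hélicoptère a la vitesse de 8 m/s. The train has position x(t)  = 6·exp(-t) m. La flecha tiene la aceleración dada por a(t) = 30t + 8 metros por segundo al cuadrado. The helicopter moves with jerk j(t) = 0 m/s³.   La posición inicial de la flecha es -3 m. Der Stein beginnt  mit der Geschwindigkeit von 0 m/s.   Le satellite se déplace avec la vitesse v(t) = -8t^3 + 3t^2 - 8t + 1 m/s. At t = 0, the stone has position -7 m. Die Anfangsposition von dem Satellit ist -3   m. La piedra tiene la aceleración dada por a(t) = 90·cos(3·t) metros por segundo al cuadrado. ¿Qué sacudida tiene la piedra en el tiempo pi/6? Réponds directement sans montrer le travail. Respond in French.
La réponse est -270.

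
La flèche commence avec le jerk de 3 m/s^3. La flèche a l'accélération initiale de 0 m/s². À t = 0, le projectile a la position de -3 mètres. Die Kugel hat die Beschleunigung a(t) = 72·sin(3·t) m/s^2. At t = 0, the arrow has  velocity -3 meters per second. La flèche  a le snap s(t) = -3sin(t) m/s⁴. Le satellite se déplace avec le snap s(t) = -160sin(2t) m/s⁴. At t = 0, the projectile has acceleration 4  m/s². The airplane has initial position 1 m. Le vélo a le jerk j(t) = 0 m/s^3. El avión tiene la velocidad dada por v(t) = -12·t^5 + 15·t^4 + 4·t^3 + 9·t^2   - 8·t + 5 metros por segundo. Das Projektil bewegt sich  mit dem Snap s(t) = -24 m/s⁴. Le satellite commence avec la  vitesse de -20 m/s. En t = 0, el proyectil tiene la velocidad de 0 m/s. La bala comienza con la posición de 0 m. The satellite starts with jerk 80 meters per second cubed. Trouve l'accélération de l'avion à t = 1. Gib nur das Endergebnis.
L'accélération à t = 1 est a = 22.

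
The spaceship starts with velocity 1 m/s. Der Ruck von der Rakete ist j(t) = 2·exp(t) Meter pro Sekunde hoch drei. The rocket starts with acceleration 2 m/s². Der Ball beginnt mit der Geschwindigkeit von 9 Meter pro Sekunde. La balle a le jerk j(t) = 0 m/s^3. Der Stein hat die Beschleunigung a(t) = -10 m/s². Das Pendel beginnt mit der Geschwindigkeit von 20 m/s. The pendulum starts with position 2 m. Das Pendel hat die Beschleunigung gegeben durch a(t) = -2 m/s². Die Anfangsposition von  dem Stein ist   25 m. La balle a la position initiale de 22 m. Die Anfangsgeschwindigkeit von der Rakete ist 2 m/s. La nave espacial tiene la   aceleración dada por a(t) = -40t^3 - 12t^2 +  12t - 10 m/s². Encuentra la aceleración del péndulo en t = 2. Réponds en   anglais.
Using a(t) = -2 and substituting t = 2, we find a = -2.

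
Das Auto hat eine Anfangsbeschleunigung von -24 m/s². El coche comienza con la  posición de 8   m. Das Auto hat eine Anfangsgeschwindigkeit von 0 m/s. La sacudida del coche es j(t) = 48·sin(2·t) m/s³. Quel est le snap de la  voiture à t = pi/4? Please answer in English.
Starting from jerk j(t) = 48·sin(2·t), we take 1 derivative. Differentiating jerk, we get snap: s(t) = 96·cos(2·t). Using s(t) = 96·cos(2·t) and substituting t = pi/4, we find s = 0.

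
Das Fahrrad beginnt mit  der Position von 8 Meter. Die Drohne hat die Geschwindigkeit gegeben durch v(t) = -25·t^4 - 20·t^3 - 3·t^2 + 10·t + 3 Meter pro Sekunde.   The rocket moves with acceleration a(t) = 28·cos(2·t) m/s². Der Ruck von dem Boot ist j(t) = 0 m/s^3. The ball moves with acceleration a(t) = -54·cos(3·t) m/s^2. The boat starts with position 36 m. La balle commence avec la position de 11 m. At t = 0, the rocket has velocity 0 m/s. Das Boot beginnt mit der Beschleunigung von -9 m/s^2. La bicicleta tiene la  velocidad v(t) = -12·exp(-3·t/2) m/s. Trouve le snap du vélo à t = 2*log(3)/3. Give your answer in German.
Wir müssen unsere Gleichung für die Geschwindigkeit v(t) = -12·exp(-3·t/2) 3-mal ableiten. Die Ableitung von der Geschwindigkeit ergibt die Beschleunigung: a(t) = 18·exp(-3·t/2). Durch Ableiten von der Beschleunigung erhalten wir den Ruck: j(t) = -27·exp(-3·t/2). Die Ableitung von dem Ruck ergibt den Snap: s(t) = 81·exp(-3·t/2)/2. Mit s(t) = 81·exp(-3·t/2)/2 und Einsetzen von t = 2*log(3)/3, finden wir s = 27/2.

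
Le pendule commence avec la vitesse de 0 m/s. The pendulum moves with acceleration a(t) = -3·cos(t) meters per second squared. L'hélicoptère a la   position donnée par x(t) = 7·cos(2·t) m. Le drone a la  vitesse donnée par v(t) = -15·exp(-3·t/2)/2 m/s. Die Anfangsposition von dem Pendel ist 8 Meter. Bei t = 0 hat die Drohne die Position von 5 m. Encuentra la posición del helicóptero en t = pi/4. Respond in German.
Aus der Gleichung für die Position x(t) = 7·cos(2·t), setzen wir t = pi/4 ein und erhalten x = 0.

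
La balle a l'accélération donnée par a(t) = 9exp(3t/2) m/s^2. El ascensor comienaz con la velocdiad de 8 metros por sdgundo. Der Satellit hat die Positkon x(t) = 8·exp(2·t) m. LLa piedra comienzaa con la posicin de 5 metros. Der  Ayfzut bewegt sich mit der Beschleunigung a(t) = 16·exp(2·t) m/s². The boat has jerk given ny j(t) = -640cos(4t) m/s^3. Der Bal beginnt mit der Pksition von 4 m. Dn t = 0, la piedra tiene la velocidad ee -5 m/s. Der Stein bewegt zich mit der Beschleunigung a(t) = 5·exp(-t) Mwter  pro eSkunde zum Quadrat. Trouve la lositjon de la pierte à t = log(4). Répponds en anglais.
To solve this, we need to take 2 antiderivatives of our acceleration equation a(t) = 5·exp(-t). The integral of acceleration is velocity. Using v(0) = -5, we get v(t) = -5·exp(-t). The antiderivative of velocity, with x(0) = 5, gives position: x(t) = 5·exp(-t). From the given position equation x(t) = 5·exp(-t), we substitute t = log(4) to get x = 5/4.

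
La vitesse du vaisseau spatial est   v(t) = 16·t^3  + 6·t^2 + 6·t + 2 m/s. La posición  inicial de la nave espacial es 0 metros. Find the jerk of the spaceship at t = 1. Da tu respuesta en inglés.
To solve this, we need to take 2 derivatives of our velocity equation v(t) = 16·t^3 + 6·t^2 + 6·t + 2. The derivative of velocity gives acceleration: a(t) = 48·t^2 + 12·t + 6. Differentiating acceleration, we get jerk: j(t) = 96·t + 12. From the given jerk equation j(t) = 96·t + 12, we substitute t = 1 to get j = 108.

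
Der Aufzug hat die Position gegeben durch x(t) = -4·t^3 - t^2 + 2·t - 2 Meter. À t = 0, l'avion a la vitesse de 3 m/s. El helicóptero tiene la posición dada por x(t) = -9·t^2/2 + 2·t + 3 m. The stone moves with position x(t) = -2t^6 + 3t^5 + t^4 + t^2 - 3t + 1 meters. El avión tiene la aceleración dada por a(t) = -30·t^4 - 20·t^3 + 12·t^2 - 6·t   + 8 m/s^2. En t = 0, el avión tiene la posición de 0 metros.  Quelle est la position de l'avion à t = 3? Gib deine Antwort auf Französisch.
Nous devons trouver l'intégrale de notre équation de l'accélération a(t) = -30·t^4 - 20·t^3 + 12·t^2 - 6·t + 8 2 fois. La primitive de l'accélération est la vitesse. En utilisant v(0) = 3, nous obtenons v(t) = -6·t^5 - 5·t^4 + 4·t^3 - 3·t^2 + 8·t + 3. En prenant ∫v(t)dt et en appliquant x(0) = 0, nous trouvons x(t) = -t^6 - t^5 + t^4 - t^3 + 4·t^2 + 3·t. De l'équation de la position x(t) = -t^6 - t^5 + t^4 - t^3 + 4·t^2 + 3·t, nous substituons t = 3 pour obtenir x = -873.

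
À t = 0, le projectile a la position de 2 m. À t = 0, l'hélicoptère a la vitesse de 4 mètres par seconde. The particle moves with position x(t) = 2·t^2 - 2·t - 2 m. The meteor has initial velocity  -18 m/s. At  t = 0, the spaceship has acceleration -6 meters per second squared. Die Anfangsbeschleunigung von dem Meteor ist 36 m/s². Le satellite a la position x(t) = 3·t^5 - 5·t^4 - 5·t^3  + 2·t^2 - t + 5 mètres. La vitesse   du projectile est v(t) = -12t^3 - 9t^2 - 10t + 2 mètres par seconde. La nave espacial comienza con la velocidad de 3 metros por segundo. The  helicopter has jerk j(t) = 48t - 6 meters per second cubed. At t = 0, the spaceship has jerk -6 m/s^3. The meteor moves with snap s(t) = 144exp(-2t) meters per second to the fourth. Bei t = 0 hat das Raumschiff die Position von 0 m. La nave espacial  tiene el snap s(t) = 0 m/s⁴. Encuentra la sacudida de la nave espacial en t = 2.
Necesitamos integrar nuestra ecuación del snap s(t) = 0 1 vez. Tomando ∫s(t)dt y aplicando j(0) = -6, encontramos j(t) = -6. De la ecuación de la sacudida j(t) = -6, sustituimos t = 2 para obtener j = -6.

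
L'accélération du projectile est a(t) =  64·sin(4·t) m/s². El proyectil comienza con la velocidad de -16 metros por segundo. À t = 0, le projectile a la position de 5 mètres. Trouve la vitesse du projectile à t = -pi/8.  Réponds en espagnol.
Necesitamos integrar nuestra ecuación de la aceleración a(t) = 64·sin(4·t) 1 vez. La integral de la aceleración, con v(0) = -16, da la velocidad: v(t) = -16·cos(4·t). Usando v(t) = -16·cos(4·t) y sustituyendo t = -pi/8, encontramos v = 0.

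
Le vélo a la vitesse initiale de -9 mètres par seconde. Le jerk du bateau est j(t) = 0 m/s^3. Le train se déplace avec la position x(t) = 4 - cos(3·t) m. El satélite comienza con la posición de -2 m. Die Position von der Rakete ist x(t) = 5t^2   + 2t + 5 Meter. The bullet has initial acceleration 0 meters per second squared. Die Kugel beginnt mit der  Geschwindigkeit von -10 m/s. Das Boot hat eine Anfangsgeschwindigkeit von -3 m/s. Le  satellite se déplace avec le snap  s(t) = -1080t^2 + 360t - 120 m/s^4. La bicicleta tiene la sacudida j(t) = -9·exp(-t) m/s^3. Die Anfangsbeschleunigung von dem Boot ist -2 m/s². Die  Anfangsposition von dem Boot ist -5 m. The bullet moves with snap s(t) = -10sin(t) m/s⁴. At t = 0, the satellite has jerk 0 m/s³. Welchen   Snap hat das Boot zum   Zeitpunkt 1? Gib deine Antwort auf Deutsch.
Ausgehend von dem Ruck j(t) = 0, nehmen wir 1 Ableitung. Die Ableitung von dem Ruck ergibt den Snap: s(t) = 0. Wir haben den Snap s(t) = 0. Durch Einsetzen von t = 1: s(1) = 0.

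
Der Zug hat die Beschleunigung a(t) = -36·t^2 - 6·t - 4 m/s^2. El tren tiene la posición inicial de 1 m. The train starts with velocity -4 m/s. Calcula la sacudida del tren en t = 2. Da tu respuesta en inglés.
We must differentiate our acceleration equation a(t) = -36·t^2 - 6·t - 4 1 time. The derivative of acceleration gives jerk: j(t) = -72·t - 6. From the given jerk equation j(t) = -72·t - 6, we substitute t = 2 to get j = -150.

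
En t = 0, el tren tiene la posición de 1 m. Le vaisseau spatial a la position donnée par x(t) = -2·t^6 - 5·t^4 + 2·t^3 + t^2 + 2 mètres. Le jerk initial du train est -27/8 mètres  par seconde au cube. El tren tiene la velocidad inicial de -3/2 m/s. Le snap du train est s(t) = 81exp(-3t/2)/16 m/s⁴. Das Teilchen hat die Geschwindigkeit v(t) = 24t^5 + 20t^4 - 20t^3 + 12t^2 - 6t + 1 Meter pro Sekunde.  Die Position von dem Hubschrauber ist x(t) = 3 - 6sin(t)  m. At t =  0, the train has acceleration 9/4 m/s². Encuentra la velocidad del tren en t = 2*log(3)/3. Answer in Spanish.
Debemos encontrar la antiderivada de nuestra ecuación del snap s(t) = 81·exp(-3·t/2)/16 3 veces. La integral del snap, con j(0) = -27/8, da la sacudida: j(t) = -27·exp(-3·t/2)/8. La antiderivada de la sacudida es la aceleración. Usando a(0) = 9/4, obtenemos a(t) = 9·exp(-3·t/2)/4. Tomando ∫a(t)dt y aplicando v(0) = -3/2, encontramos v(t) = -3·exp(-3·t/2)/2. Tenemos la velocidad v(t) = -3·exp(-3·t/2)/2. Sustituyendo t = 2*log(3)/3: v(2*log(3)/3) = -1/2.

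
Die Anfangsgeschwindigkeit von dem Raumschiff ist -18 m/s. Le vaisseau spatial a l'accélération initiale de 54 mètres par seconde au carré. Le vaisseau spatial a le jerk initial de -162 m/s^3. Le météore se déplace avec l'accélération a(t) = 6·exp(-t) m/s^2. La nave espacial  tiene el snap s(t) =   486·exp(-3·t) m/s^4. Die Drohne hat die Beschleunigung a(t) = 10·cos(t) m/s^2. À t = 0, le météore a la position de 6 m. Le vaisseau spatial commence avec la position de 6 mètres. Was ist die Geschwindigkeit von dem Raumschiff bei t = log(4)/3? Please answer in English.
To find the answer, we compute 3 antiderivatives of s(t) = 486·exp(-3·t). Integrating snap and using the initial condition j(0) = -162, we get j(t) = -162·exp(-3·t). The integral of jerk is acceleration. Using a(0) = 54, we get a(t) = 54·exp(-3·t). The integral of acceleration, with v(0) = -18, gives velocity: v(t) = -18·exp(-3·t). From the given velocity equation v(t) = -18·exp(-3·t), we substitute t = log(4)/3 to get v = -9/2.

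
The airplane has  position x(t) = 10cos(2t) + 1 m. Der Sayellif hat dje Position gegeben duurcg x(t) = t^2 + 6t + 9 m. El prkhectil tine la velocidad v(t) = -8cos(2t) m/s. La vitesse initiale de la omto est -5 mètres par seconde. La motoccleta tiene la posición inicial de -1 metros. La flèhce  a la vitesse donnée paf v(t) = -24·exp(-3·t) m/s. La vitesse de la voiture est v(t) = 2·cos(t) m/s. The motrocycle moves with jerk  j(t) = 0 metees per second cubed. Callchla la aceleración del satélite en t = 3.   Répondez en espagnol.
Debemos derivar nuestra ecuación de la posición x(t) = t^2 + 6·t + 9 2 veces. Derivando la posición, obtenemos la velocidad: v(t) = 2·t + 6. La derivada de la velocidad da la aceleración: a(t) = 2. De la ecuación de la aceleración a(t) = 2, sustituimos t = 3 para obtener a = 2.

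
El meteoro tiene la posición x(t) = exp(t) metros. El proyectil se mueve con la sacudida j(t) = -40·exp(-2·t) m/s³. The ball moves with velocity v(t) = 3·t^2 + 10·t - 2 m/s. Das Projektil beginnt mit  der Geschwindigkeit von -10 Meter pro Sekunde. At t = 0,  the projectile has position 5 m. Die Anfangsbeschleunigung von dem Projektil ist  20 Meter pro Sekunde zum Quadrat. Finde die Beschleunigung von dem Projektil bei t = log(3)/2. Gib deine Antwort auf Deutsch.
Wir müssen unsere Gleichung für den Ruck j(t) = -40·exp(-2·t) 1-mal integrieren. Durch Integration von dem Ruck und Verwendung der Anfangsbedingung a(0) = 20, erhalten wir a(t) = 20·exp(-2·t). Aus der Gleichung für die Beschleunigung a(t) = 20·exp(-2·t), setzen wir t = log(3)/2 ein und erhalten a = 20/3.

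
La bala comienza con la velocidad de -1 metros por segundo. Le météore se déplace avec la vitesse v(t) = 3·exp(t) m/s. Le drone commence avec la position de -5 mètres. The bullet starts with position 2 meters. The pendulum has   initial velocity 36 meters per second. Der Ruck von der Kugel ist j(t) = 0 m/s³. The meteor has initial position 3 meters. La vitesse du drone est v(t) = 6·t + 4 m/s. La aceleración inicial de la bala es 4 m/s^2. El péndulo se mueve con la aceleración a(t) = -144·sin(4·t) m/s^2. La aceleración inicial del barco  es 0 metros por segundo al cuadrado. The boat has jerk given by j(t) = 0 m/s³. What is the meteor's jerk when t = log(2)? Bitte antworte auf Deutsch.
Wir müssen unsere Gleichung für die Geschwindigkeit v(t) = 3·exp(t) 2-mal ableiten. Die Ableitung von der Geschwindigkeit ergibt die Beschleunigung: a(t) = 3·exp(t). Mit d/dt von a(t) finden wir j(t) = 3·exp(t). Wir haben den Ruck j(t) = 3·exp(t). Durch Einsetzen von t = log(2): j(log(2)) = 6.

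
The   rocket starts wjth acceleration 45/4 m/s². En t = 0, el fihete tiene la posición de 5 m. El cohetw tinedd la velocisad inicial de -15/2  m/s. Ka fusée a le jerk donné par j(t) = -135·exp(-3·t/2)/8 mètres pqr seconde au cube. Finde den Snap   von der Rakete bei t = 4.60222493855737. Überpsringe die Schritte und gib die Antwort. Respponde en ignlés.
The answer is 0.0254245747469950.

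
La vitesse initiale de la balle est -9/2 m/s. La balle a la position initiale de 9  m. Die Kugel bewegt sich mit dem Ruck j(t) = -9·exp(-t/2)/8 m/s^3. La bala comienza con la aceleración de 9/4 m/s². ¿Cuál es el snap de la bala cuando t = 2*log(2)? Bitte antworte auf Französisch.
En partant du jerk j(t) = -9·exp(-t/2)/8, nous prenons 1 dérivée. La dérivée du jerk donne le snap: s(t) = 9·exp(-t/2)/16. De l'équation du snap s(t) = 9·exp(-t/2)/16, nous substituons t = 2*log(2) pour obtenir s = 9/32.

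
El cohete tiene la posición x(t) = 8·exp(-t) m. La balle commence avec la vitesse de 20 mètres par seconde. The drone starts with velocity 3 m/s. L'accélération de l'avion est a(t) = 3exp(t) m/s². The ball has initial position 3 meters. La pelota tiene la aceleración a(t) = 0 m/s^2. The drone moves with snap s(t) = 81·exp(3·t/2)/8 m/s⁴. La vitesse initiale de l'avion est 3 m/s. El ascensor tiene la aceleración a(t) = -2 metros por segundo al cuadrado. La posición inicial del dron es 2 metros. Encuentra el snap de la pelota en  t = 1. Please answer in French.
En partant de l'accélération a(t) = 0, nous prenons 2 dérivées. La dérivée de l'accélération donne le jerk: j(t) = 0. En dérivant le jerk, nous obtenons le snap: s(t) = 0. De l'équation du snap s(t) = 0, nous substituons t = 1 pour obtenir s = 0.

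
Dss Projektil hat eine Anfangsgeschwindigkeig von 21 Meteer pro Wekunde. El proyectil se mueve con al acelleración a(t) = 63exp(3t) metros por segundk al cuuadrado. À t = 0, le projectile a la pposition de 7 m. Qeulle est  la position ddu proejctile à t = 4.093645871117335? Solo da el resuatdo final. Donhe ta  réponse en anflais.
At t = 4.093645871117335, x = 1508834.05633294.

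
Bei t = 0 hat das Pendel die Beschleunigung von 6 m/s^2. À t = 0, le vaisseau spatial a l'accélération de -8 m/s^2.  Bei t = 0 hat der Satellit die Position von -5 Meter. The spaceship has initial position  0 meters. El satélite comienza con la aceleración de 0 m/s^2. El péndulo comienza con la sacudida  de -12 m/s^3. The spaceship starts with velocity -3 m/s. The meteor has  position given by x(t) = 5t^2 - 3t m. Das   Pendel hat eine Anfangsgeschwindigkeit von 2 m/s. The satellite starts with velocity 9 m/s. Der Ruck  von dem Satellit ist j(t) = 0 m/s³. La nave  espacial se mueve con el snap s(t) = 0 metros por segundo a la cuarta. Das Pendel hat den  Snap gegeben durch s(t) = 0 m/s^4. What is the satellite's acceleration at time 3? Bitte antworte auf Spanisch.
Partiendo de la sacudida j(t) = 0, tomamos 1 antiderivada. La antiderivada de la sacudida es la aceleración. Usando a(0) = 0, obtenemos a(t) = 0. De la ecuación de la aceleración a(t) = 0, sustituimos t = 3 para obtener a = 0.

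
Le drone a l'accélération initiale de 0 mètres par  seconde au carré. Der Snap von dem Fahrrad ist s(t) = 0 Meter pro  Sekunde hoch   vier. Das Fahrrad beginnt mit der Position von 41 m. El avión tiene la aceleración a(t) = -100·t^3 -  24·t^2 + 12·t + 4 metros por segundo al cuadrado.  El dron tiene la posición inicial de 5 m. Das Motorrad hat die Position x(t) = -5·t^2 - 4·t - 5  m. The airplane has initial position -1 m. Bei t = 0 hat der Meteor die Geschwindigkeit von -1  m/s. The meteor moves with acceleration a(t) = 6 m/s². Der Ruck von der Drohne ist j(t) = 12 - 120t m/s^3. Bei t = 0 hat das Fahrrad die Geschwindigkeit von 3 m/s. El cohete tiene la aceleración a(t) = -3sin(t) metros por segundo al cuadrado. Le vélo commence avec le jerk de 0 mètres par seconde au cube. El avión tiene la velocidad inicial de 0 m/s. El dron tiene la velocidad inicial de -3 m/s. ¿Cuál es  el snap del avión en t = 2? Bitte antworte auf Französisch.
Pour résoudre ceci, nous devons prendre 2 dérivées de notre équation de l'accélération a(t) = -100·t^3 - 24·t^2 + 12·t + 4. En prenant d/dt de a(t), nous trouvons j(t) = -300·t^2 - 48·t + 12. La dérivée du jerk donne le snap: s(t) = -600·t - 48. En utilisant s(t) = -600·t - 48 et en substituant t = 2, nous trouvons s = -1248.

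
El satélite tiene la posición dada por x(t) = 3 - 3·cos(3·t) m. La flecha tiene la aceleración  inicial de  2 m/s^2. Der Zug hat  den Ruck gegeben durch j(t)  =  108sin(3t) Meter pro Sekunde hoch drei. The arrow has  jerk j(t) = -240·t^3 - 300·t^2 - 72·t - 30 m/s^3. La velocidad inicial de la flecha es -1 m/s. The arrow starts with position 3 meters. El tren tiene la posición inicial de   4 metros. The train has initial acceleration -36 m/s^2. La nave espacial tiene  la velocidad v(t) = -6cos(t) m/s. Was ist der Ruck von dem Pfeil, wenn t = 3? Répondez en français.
De l'équation du jerk j(t) = -240·t^3 - 300·t^2 - 72·t - 30, nous substituons t = 3 pour obtenir j = -9426.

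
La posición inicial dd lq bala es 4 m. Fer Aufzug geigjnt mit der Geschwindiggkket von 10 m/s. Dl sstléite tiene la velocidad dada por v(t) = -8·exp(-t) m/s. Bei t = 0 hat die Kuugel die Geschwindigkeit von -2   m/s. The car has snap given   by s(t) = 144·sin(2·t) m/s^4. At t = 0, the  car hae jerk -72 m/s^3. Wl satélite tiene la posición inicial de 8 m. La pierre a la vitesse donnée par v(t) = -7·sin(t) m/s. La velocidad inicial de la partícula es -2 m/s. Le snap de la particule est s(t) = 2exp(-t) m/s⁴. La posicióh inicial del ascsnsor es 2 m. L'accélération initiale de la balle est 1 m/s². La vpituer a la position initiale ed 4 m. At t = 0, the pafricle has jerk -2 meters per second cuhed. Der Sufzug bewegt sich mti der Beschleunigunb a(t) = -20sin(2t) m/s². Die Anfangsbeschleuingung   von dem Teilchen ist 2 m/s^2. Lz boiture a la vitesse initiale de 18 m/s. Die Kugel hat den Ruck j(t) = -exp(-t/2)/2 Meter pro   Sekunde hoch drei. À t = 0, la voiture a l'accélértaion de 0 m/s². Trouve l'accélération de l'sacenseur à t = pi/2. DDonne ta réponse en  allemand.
Mit a(t) = -20·sin(2·t) und Einsetzen von t = pi/2, finden wir a = 0.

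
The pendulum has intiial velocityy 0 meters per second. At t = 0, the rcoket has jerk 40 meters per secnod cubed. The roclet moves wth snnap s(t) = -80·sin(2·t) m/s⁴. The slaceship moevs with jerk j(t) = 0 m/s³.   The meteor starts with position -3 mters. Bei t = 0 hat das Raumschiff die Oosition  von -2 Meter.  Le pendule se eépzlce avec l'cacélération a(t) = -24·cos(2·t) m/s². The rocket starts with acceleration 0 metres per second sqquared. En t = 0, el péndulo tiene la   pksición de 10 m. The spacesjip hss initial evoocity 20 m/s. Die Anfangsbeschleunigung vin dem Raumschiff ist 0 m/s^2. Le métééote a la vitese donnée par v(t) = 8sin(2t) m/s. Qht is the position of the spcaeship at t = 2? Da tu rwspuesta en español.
Partiendo de la sacudida j(t) = 0, tomamos 3 antiderivadas. Integrando la sacudida y usando la condición inicial a(0) = 0, obtenemos a(t) = 0. Integrando la aceleración y usando la condición inicial v(0) = 20, obtenemos v(t) = 20. La integral de la velocidad es la posición. Usando x(0) = -2, obtenemos x(t) = 20·t - 2. Tenemos la posición x(t) = 20·t - 2. Sustituyendo t = 2: x(2) = 38.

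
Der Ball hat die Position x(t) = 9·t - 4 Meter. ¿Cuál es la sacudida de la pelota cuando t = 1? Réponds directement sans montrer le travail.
j(1) = 0.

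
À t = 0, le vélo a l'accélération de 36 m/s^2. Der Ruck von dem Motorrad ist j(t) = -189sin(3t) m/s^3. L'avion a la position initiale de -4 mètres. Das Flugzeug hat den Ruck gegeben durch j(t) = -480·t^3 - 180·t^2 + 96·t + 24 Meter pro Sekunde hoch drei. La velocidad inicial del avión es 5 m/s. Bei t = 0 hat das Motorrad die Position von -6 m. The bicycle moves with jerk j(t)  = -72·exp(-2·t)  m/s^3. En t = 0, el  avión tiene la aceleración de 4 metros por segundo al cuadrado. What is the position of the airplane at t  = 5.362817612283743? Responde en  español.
Debemos encontrar la integral de nuestra ecuación de la sacudida j(t) = -480·t^3 - 180·t^2 + 96·t + 24 3 veces. Tomando ∫j(t)dt y aplicando a(0) = 4, encontramos a(t) = -120·t^4 - 60·t^3 + 48·t^2 + 24·t + 4. La antiderivada de la aceleración, con v(0) = 5, da la velocidad: v(t) = -24·t^5 - 15·t^4 + 16·t^3 + 12·t^2 + 4·t + 5. La antiderivada de la velocidad es la posición. Usando x(0) = -4, obtenemos x(t) = -4·t^6 - 3·t^5 + 4·t^4 + 4·t^3 + 2·t^2 + 5·t - 4. Usando x(t) = -4·t^6 - 3·t^5 + 4·t^4 + 4·t^3 + 2·t^2 + 5·t - 4 y sustituyendo t = 5.362817612283743, encontramos x = -104453.466292262.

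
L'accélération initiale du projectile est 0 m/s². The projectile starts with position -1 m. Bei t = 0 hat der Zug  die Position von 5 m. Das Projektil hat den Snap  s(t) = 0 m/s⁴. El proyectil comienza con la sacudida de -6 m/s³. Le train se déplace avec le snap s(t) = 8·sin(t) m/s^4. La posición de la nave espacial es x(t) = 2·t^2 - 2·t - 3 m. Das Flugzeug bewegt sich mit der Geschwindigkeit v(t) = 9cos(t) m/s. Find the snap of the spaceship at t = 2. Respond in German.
Wir müssen unsere Gleichung für die Position x(t) = 2·t^2 - 2·t - 3 4-mal ableiten. Die Ableitung von der Position ergibt die Geschwindigkeit: v(t) = 4·t - 2. Die Ableitung von der Geschwindigkeit ergibt die Beschleunigung: a(t) = 4. Die Ableitung von der Beschleunigung ergibt den Ruck: j(t) = 0. Durch Ableiten von dem Ruck erhalten wir den Snap: s(t) = 0. Aus der Gleichung für den Snap s(t) = 0, setzen wir t = 2 ein und erhalten s = 0.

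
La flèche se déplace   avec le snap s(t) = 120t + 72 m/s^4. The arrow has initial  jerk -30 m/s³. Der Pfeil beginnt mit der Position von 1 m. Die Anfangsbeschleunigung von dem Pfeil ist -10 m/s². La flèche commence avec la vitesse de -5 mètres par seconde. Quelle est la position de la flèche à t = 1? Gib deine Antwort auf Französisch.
Nous devons trouver l'intégrale de notre équation du snap s(t) = 120·t + 72 4 fois. En prenant ∫s(t)dt et en appliquant j(0) = -30, nous trouvons j(t) = 60·t^2 + 72·t - 30. En prenant ∫j(t)dt et en appliquant a(0) = -10, nous trouvons a(t) = 20·t^3 + 36·t^2 - 30·t - 10. L'intégrale de l'accélération, avec v(0) = -5, donne la vitesse: v(t) = 5·t^4 + 12·t^3 - 15·t^2 - 10·t - 5. L'intégrale de la vitesse, avec x(0) = 1, donne la position: x(t) = t^5 + 3·t^4 - 5·t^3 - 5·t^2 - 5·t + 1. Nous avons la position x(t) = t^5 + 3·t^4 - 5·t^3 - 5·t^2 - 5·t + 1. En substituant t = 1: x(1) = -10.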